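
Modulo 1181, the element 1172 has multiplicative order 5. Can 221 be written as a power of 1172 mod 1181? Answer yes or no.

⟨1172⟩ has order 5; its elements mod 1181 are {1, 81, 452, 656, 1172}.
221 is not in this set.

no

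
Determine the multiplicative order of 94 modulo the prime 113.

The order of 94 must divide p − 1 = 112 = 2^4 · 7.
Divisors: 1, 2, 4, 7, 8, 14, 16, 28, 56, 112.
Check each in increasing order: 94^1 ≡ 94;  94^2 ≡ 22;  94^4 ≡ 32;  94^7 ≡ 71;  94^8 ≡ 7;  94^14 ≡ 69;  94^16 ≡ 49;  94^28 ≡ 15;  94^56 ≡ 112;  94^112 ≡ 1.
Smallest exponent giving 1 is 112.

112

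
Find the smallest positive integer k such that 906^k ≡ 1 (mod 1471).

The order of 906 must divide p − 1 = 1470 = 2 · 3 · 5 · 7^2.
Divisors: 1, 2, 3, 5, 6, 7, 10, 14, 15, 21, 30, 35, 42, 49, 70, 98, 105, 147, 210, 245, 294, 490, 735, 1470.
Check each in increasing order: 906^1 ≡ 906;  906^2 ≡ 18;  906^3 ≡ 127;  906^5 ≡ 815;  906^6 ≡ 1419;  906^7 ≡ 1431;  906^10 ≡ 804;  906^14 ≡ 129;  906^15 ≡ 665;  906^21 ≡ 724;  906^30 ≡ 925;  906^35 ≡ 723;  906^42 ≡ 500;  906^49 ≡ 594;  906^70 ≡ 524;  906^98 ≡ 1267;  906^105 ≡ 805;  906^147 ≡ 917;  906^210 ≡ 785;  906^245 ≡ 1220;  906^294 ≡ 948;  906^490 ≡ 1219;  906^735 ≡ 1470;  906^1470 ≡ 1.
Smallest exponent giving 1 is 1470.

1470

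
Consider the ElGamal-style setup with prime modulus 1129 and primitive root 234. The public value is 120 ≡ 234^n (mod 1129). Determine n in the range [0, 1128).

428

Baby-step giant-step with m = ceil(sqrt(1128)) = 34.
Baby table (234^j mod 1129 for j=0..33):
  0:1  1:234  2:564  3:1012  4:847  5:623  6:141  7:253
  8:494  9:438  10:882  11:910  12:688  13:674  14:785  15:792
  16:172  17:733  18:1043  19:198  20:43  21:1030  22:543  23:614
  24:293  25:822  26:418  27:718  28:920  29:770  30:669  31:744
  32:230  33:757
Giant step factor: 234^(-34) ≡ 1021 (mod 1129).
Scan 120·1021^i mod 1129 for i = 0, 1, …:
  i=0: 120   i=1: 588   i=2: 849   i=3: 886
  i=4: 277   i=5: 567   i=6: 859   i=7: 935
  i=8: 630   i=9: 829   i=10: 788   i=11: 700
  i=12: 43
Match at i=12, j=20: n = 12·34 + 20 = 428.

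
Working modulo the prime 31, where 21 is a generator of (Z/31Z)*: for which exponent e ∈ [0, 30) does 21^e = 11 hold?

Successive powers of 21 modulo 31:
  21^0=1  21^1=21  21^2=7  21^3=23  21^4=18  21^5=6
  21^6=2  21^7=11
So 21^7 ≡ 11 (mod 31), giving e = 7.

7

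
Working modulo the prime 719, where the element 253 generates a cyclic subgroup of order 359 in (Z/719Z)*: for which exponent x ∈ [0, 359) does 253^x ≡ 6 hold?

Baby-step giant-step with m = ceil(sqrt(359)) = 19.
Baby table (253^j mod 719 for j=0..18):
  0:1  1:253  2:18  3:240  4:324  5:6  6:80  7:108
  8:2  9:506  10:36  11:480  12:648  13:12  14:160  15:216
  16:4  17:293  18:72
Giant step factor: 253^(-19) ≡ 540 (mod 719).
Scan 6·540^i mod 719 for i = 0, 1, …:
  i=0: 6
Match at i=0, j=5: x = 0·19 + 5 = 5.

5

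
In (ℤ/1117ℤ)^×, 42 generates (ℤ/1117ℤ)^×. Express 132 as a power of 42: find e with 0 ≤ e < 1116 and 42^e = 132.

601

Baby-step giant-step with m = ceil(sqrt(1116)) = 34.
Baby table (42^j mod 1117 for j=0..33):
  0:1  1:42  2:647  3:366  4:851  5:1115  6:1033  7:940
  8:385  9:532  10:4  11:168  12:354  13:347  14:53  15:1109
  16:781  17:409  18:423  19:1011  20:16  21:672  22:299  23:271
  24:212  25:1085  26:890  27:519  28:575  29:693  30:64  31:454
  32:79  33:1084
Giant step factor: 42^(-34) ≡ 436 (mod 1117).
Scan 132·436^i mod 1117 for i = 0, 1, …:
  i=0: 132   i=1: 585   i=2: 384   i=3: 991
  i=4: 914   i=5: 852   i=6: 628   i=7: 143
  i=8: 913   i=9: 416     …   i=16: 823
  i=17: 271
Match at i=17, j=23: e = 17·34 + 23 = 601.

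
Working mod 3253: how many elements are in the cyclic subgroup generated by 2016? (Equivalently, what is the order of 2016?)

The order of 2016 must divide p − 1 = 3252 = 2^2 · 3 · 271.
Divisors: 1, 2, 3, 4, 6, 12, 271, 542, 813, 1084, 1626, 3252.
Check each in increasing order: 2016^1 ≡ 2016;  2016^2 ≡ 1259;  2016^3 ≡ 804;  2016^4 ≡ 870;  2016^6 ≡ 2322;  2016^12 ≡ 1463;  2016^271 ≡ 3252;  2016^542 ≡ 1.
Smallest exponent giving 1 is 542.

542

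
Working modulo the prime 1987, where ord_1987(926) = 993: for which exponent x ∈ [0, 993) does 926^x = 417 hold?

78

Baby-step giant-step with m = ceil(sqrt(993)) = 32.
Baby table (926^j mod 1987 for j=0..31):
  0:1  1:926  2:1079  3:1680  4:1846  5:576  6:860  7:1560
  8:11  9:251  10:1934  11:597  12:436  13:375  14:1512  15:1264
  16:121  17:774  18:1404  19:606  20:822  21:151  22:736  23:1982
  24:1331  25:566  26:1535  27:705  28:1094  29:1661  30:148  31:1932
Giant step factor: 926^(-32) ≡ 1968 (mod 1987).
Scan 417·1968^i mod 1987 for i = 0, 1, …:
  i=0: 417   i=1: 25   i=2: 1512
Match at i=2, j=14: x = 2·32 + 14 = 78.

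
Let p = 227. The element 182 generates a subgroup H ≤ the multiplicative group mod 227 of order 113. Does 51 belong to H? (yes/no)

51 ∈ ⟨182⟩ iff 51^113 ≡ 1 (mod 227), since |⟨182⟩| = 113.
51^113 mod 227 = 226.
Since 226 ≠ 1, 51 does not lie in the subgroup.

no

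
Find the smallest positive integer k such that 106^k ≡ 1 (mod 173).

43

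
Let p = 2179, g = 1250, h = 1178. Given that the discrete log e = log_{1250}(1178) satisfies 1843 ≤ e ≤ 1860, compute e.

1852

Compute 1250^1843 mod 2179 = 1417, then multiply by 1250 repeatedly:
  1250^1843=1417  1250^1844=1902  1250^1845=211  1250^1846=91  1250^1847=442
  1250^1848=1213  1250^1849=1845  1250^1850=868  1250^1851=2037  1250^1852=1178
Found 1178 at exponent 1852.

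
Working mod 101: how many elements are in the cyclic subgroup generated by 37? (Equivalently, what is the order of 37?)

The order of 37 must divide p − 1 = 100 = 2^2 · 5^2.
Divisors: 1, 2, 4, 5, 10, 20, 25, 50, 100.
Check each in increasing order: 37^1 ≡ 37;  37^2 ≡ 56;  37^4 ≡ 5;  37^5 ≡ 84;  37^10 ≡ 87;  37^20 ≡ 95;  37^25 ≡ 1.
Smallest exponent giving 1 is 25.

25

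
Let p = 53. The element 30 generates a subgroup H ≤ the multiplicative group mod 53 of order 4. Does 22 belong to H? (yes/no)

no

⟨30⟩ has order 4; its elements mod 53 are {1, 23, 30, 52}.
22 is not in this set.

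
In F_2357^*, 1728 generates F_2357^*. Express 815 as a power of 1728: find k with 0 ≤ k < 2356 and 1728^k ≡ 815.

888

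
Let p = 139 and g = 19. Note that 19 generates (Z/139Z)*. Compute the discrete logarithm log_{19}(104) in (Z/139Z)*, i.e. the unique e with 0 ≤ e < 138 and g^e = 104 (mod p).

Baby-step giant-step with m = ceil(sqrt(138)) = 12.
Baby table (19^j mod 139 for j=0..11):
  0:1  1:19  2:83  3:48  4:78  5:92  6:80  7:130
  8:107  9:87  10:124  11:132
Giant step factor: 19^(-12) ≡ 116 (mod 139).
Scan 104·116^i mod 139 for i = 0, 1, …:
  i=0: 104   i=1: 110   i=2: 111   i=3: 88
  i=4: 61   i=5: 126   i=6: 21   i=7: 73
  i=8: 128   i=9: 114   i=10: 19
Match at i=10, j=1: e = 10·12 + 1 = 121.

121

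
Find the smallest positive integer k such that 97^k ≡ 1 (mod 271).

270

The order of 97 must divide p − 1 = 270 = 2 · 3^3 · 5.
Divisors: 1, 2, 3, 5, 6, 9, 10, 15, 18, 27, 30, 45, 54, 90, 135, 270.
Check each in increasing order: 97^1 ≡ 97;  97^2 ≡ 195;  97^3 ≡ 216;  97^5 ≡ 115;  97^6 ≡ 44;  97^9 ≡ 19;  97^10 ≡ 217;  97^15 ≡ 23;  97^18 ≡ 90;  97^27 ≡ 84;  97^30 ≡ 258;  97^45 ≡ 243;  97^54 ≡ 10;  97^90 ≡ 242;  97^135 ≡ 270;  97^270 ≡ 1.
Smallest exponent giving 1 is 270.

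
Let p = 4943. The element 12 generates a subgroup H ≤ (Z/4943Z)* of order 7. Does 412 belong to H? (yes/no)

412 ∈ ⟨12⟩ iff 412^7 ≡ 1 (mod 4943), since |⟨12⟩| = 7.
412^7 mod 4943 = 1.
Since 1 = 1, 412 lies in the subgroup.

yes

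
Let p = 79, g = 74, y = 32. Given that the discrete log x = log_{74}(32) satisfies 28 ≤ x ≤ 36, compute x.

Compute 74^28 mod 79 = 32, then multiply by 74 repeatedly:
  74^28=32
Found 32 at exponent 28.

28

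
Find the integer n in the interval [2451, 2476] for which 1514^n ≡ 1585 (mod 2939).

Compute 1514^2451 mod 2939 = 2058, then multiply by 1514 repeatedly:
  1514^2451=2058  1514^2452=472  1514^2453=431  1514^2454=76  1514^2455=443
  1514^2456=610  1514^2457=694  1514^2458=1493  1514^2459=311  1514^2460=614
  1514^2461=872  1514^2462=597  1514^2463=1585
Found 1585 at exponent 2463.

2463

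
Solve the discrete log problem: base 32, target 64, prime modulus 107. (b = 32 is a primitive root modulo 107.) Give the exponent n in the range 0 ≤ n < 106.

86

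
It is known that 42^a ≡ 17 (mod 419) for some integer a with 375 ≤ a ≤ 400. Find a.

389

Compute 42^375 mod 419 = 356, then multiply by 42 repeatedly:
  42^375=356  42^376=287  42^377=322  42^378=116  42^379=263
  42^380=152  42^381=99  42^382=387  42^383=332  42^384=117
  42^385=305  42^386=240  42^387=24  42^388=170  42^389=17
Found 17 at exponent 389.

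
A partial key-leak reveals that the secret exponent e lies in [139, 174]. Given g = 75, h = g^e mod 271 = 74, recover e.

146

Compute 75^139 mod 271 = 251, then multiply by 75 repeatedly:
  75^139=251  75^140=126  75^141=236  75^142=85  75^143=142
  75^144=81  75^145=113  75^146=74
Found 74 at exponent 146.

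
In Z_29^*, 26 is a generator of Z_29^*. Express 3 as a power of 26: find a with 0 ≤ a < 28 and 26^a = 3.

15

Successive powers of 26 modulo 29:
  26^0=1  26^1=26  26^2=9  26^3=2  26^4=23  26^5=18
  26^6=4  26^7=17  26^8=7  26^9=8  26^10=5  26^11=14
  26^12=16  26^13=10  26^14=28  26^15=3
So 26^15 ≡ 3 (mod 29), giving a = 15.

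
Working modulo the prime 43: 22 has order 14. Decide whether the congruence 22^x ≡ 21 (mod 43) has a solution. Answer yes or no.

yes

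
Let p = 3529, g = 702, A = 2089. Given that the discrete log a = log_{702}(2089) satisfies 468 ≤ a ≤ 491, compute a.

Compute 702^468 mod 3529 = 3316, then multiply by 702 repeatedly:
  702^468=3316  702^469=2221  702^470=2853  702^471=1863  702^472=2096
  702^473=3328  702^474=58  702^475=1897  702^476=1261  702^477=2972
  702^478=705  702^479=850  702^480=299  702^481=1687  702^482=2059
  702^483=2057  702^484=653  702^485=3165  702^486=2089
Found 2089 at exponent 486.

486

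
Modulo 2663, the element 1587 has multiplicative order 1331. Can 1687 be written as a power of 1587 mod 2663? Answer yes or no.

1687 ∈ ⟨1587⟩ iff 1687^1331 ≡ 1 (mod 2663), since |⟨1587⟩| = 1331.
1687^1331 mod 2663 = 1.
Since 1 = 1, 1687 lies in the subgroup.

yes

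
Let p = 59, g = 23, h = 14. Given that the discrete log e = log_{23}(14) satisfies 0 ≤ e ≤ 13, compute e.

Compute 23^0 mod 59 = 1, then multiply by 23 repeatedly:
  23^0=1  23^1=23  23^2=57  23^3=13  23^4=4
  23^5=33  23^6=51  23^7=52  23^8=16  23^9=14
Found 14 at exponent 9.

9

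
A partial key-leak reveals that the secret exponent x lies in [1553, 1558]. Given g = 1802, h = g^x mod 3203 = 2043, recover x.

1553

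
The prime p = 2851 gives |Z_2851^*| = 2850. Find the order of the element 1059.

The order of 1059 must divide p − 1 = 2850 = 2 · 3 · 5^2 · 19.
Divisors: 1, 2, 3, 5, 6, 10, 15, 19, 25, 30, 38, 50, 57, 75, 95, 114, 150, 190, 285, 475, 570, 950, 1425, 2850.
Check each in increasing order: 1059^1 ≡ 1059;  1059^2 ≡ 1038;  1059^3 ≡ 1607;  1059^5 ≡ 231;  1059^6 ≡ 2294;  1059^10 ≡ 2043;  1059^15 ≡ 1518;  1059^19 ≡ 1163;  1059^25 ≡ 2237;  1059^30 ≡ 716;  1059^38 ≡ 1195;  1059^50 ≡ 664;  1059^57 ≡ 1348;  1059^75 ≡ 2848;  1059^95 ≡ 45;  1059^114 ≡ 1017;  1059^150 ≡ 9;  1059^190 ≡ 2025;  1059^285 ≡ 2744;  1059^475 ≡ 1.
Smallest exponent giving 1 is 475.

475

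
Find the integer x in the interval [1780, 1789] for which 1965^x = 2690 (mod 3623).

Compute 1965^1780 mod 3623 = 67, then multiply by 1965 repeatedly:
  1965^1780=67  1965^1781=1227  1965^1782=1760  1965^1783=2058  1965^1784=702
  1965^1785=2690
Found 2690 at exponent 1785.

1785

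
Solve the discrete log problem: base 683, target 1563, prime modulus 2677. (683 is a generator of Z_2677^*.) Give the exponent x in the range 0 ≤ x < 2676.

46

Baby-step giant-step with m = ceil(sqrt(2676)) = 52.
Baby table (683^j mod 2677 for j=0..51):
  0:1  1:683  2:691  3:801  4:975  5:2029  6:1798  7:1968
  8:290  9:2649  10:2292  11:2068  12:1665  13:2147  14:2082  15:519
  16:1113  17:2588  18:784  19:72  20:990  21:1566  22:1455  23:598
  24:1530  25:960  26:2492  27:2141  28:661  29:1727  30:1661  31:2092
  32:1995  33:2669  34:2567  35:2503  36:1623  37:231  38:2507  39:1678
  40:318  41:357  42:224  43:403  44:2195  45:65  46:1563  47:2083
  48:1202  49:1804  50:712  51:1759
Giant step factor: 683^(-52) ≡ 1622 (mod 2677).
Scan 1563·1622^i mod 2677 for i = 0, 1, …:
  i=0: 1563
Match at i=0, j=46: x = 0·52 + 46 = 46.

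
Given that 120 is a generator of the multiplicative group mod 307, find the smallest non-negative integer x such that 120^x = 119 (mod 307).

Baby-step giant-step with m = ceil(sqrt(306)) = 18.
Baby table (120^j mod 307 for j=0..17):
  0:1  1:120  2:278  3:204  4:227  5:224  6:171  7:258
  8:260  9:193  10:135  11:236  12:76  13:217  14:252  15:154
  16:60  17:139
Giant step factor: 120^(-18) ≡ 304 (mod 307).
Scan 119·304^i mod 307 for i = 0, 1, …:
  i=0: 119   i=1: 257   i=2: 150   i=3: 164
  i=4: 122   i=5: 248   i=6: 177   i=7: 83
  i=8: 58   i=9: 133     …   i=14: 223
  i=15: 252
Match at i=15, j=14: x = 15·18 + 14 = 284.

284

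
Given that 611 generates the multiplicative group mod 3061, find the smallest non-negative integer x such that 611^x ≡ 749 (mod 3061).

2111

Baby-step giant-step with m = ceil(sqrt(3060)) = 56.
Baby table (611^j mod 3061 for j=0..55):
  0:1  1:611  2:2940  3:2594  4:2397  5:1409  6:758  7:927
  8:112  9:1090  10:1753  11:2794  12:2157  13:1697  14:2249  15:2811
  16:300  17:2701  18:432  19:706  20:2826  21:282  22:886  23:2610
  24:2990  25:2534  26:2469  27:2547  28:1229  29:974  30:1280  31:1525
  32:1231  33:2196  34:1038  35:591  36:2964  37:1953  38:2554  39:2445
  40:127  41:1072  42:2999  43:1911  44:1380  45:1405  46:1375  47:1411
  48:1980  49:685  50:2239  51:2823  52:1510  53:1249  54:950  55:1921
Giant step factor: 611^(-56) ≡ 2656 (mod 3061).
Scan 749·2656^i mod 3061 for i = 0, 1, …:
  i=0: 749   i=1: 2755   i=2: 1490   i=3: 2628
  i=4: 888   i=5: 1558   i=6: 2637   i=7: 304
  i=8: 2381   i=9: 2971     …   i=36: 2148
  i=37: 2445
Match at i=37, j=39: x = 37·56 + 39 = 2111.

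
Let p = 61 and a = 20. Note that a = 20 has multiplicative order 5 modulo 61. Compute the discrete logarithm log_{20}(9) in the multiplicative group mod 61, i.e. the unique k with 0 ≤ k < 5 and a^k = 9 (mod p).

3

Successive powers of 20 modulo 61:
  20^0=1  20^1=20  20^2=34  20^3=9
So 20^3 ≡ 9 (mod 61), giving k = 3.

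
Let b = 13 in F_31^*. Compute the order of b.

30

The order of 13 must divide p − 1 = 30 = 2 · 3 · 5.
Divisors: 1, 2, 3, 5, 6, 10, 15, 30.
Check each in increasing order: 13^1 ≡ 13;  13^2 ≡ 14;  13^3 ≡ 27;  13^5 ≡ 6;  13^6 ≡ 16;  13^10 ≡ 5;  13^15 ≡ 30;  13^30 ≡ 1.
Smallest exponent giving 1 is 30.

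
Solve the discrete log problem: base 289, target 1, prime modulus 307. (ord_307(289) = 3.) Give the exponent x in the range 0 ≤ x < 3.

0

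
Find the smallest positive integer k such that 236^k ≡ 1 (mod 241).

40

The order of 236 must divide p − 1 = 240 = 2^4 · 3 · 5.
Divisors: 1, 2, 3, 4, 5, 6, 8, 10, 12, 15, 16, 20, 24, 30, 40, 48, 60, 80, 120, 240.
Check each in increasing order: 236^1 ≡ 236;  236^2 ≡ 25;  236^3 ≡ 116;  236^4 ≡ 143;  236^5 ≡ 8;  236^6 ≡ 201;  236^8 ≡ 205;  236^10 ≡ 64;  236^12 ≡ 154;  236^15 ≡ 30;  236^16 ≡ 91;  236^20 ≡ 240;  236^24 ≡ 98;  236^30 ≡ 177;  236^40 ≡ 1.
Smallest exponent giving 1 is 40.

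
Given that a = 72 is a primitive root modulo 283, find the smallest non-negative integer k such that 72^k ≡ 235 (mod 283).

170

Baby-step giant-step with m = ceil(sqrt(282)) = 17.
Baby table (72^j mod 283 for j=0..16):
  0:1  1:72  2:90  3:254  4:176  5:220  6:275  7:273
  8:129  9:232  10:7  11:221  12:64  13:80  14:100  15:125
  16:227
Giant step factor: 72^(-17) ≡ 190 (mod 283).
Scan 235·190^i mod 283 for i = 0, 1, …:
  i=0: 235   i=1: 219   i=2: 9   i=3: 12
  i=4: 16   i=5: 210   i=6: 280   i=7: 279
  i=8: 89   i=9: 213   i=10: 1
Match at i=10, j=0: k = 10·17 + 0 = 170.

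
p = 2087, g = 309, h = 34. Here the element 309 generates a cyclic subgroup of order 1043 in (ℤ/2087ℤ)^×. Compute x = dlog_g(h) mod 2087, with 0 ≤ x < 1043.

640

Baby-step giant-step with m = ceil(sqrt(1043)) = 33.
Baby table (309^j mod 2087 for j=0..32):
  0:1  1:309  2:1566  3:1797  4:131  5:826  6:620  7:1663
  8:465  9:1769  10:1914  11:805  12:392  13:82  14:294  15:1105
  16:1264  17:307  18:948  19:752  20:711  21:564  22:1055  23:423
  24:1313  25:839  26:463  27:1151  28:869  29:1385  30:130  31:517
  32:1141
Giant step factor: 309^(-33) ≡ 732 (mod 2087).
Scan 34·732^i mod 2087 for i = 0, 1, …:
  i=0: 34   i=1: 1931   i=2: 593   i=3: 2067
  i=4: 2056   i=5: 265   i=6: 1976   i=7: 141
  i=8: 949   i=9: 1784     …   i=18: 1534
  i=19: 82
Match at i=19, j=13: x = 19·33 + 13 = 640.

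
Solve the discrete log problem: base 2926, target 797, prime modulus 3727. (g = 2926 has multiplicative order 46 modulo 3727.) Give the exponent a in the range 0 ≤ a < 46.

8

Successive powers of 2926 modulo 3727:
  2926^0=1  2926^1=2926  2926^2=557  2926^3=1083  2926^4=908  2926^5=3184
  2926^6=2611  2926^7=3163  2926^8=797
So 2926^8 ≡ 797 (mod 3727), giving a = 8.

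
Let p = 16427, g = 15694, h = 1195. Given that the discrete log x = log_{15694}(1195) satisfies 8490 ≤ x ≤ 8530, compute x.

Compute 15694^8490 mod 16427 = 6316, then multiply by 15694 repeatedly:
  15694^8490=6316  15694^8491=2786  15694^8492=11237  15694^8493=9633  15694^8494=2621
  15694^8495=766  15694^8496=13467  15694^8497=1316  15694^8498=4565  15694^8499=4963
  15694^8500=8915  15694^8501=3251  15694^8502=15359  15694^8503=10775  15694^8504=3312
  15694^8505=3500  15694^8506=13539  15694^8507=14248  15694^8508=3788  15694^8509=15986
  15694^8510=11140  15694^8511=15026  15694^8512=8459  15694^8513=8959  15694^8514=3853
  15694^8515=1195
Found 1195 at exponent 8515.

8515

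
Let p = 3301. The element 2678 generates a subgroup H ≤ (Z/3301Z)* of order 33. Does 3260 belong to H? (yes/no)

3260 ∈ ⟨2678⟩ iff 3260^33 ≡ 1 (mod 3301), since |⟨2678⟩| = 33.
3260^33 mod 3301 = 3207.
Since 3207 ≠ 1, 3260 does not lie in the subgroup.

no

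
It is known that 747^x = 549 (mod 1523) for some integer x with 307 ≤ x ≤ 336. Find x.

Compute 747^307 mod 1523 = 433, then multiply by 747 repeatedly:
  747^307=433  747^308=575  747^309=39  747^310=196  747^311=204
  747^312=88  747^313=247  747^314=226  747^315=1292  747^316=1065
  747^317=549
Found 549 at exponent 317.

317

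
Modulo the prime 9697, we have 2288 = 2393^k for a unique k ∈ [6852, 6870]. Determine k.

6869

Compute 2393^6852 mod 9697 = 5131, then multiply by 2393 repeatedly:
  2393^6852=5131  2393^6853=2081  2393^6854=5272  2393^6855=99  2393^6856=4179
  2393^6857=2740  2393^6858=1648  2393^6859=6682  2393^6860=9370  2393^6861=2946
  2393^6862=59  2393^6863=5429  2393^6864=7314  2393^6865=9014  2393^6866=4374
  2393^6867=3919  2393^6868=1168  2393^6869=2288
Found 2288 at exponent 6869.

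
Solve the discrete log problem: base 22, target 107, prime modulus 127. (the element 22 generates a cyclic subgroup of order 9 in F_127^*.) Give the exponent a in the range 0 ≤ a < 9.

Successive powers of 22 modulo 127:
  22^0=1  22^1=22  22^2=103  22^3=107
So 22^3 ≡ 107 (mod 127), giving a = 3.

3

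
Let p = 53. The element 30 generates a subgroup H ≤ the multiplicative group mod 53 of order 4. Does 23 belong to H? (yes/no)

23 ∈ ⟨30⟩ iff 23^4 ≡ 1 (mod 53), since |⟨30⟩| = 4.
23^4 mod 53 = 1.
Since 1 = 1, 23 lies in the subgroup.

yes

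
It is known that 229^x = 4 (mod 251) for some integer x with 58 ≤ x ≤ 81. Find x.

70

Compute 229^58 mod 251 = 152, then multiply by 229 repeatedly:
  229^58=152  229^59=170  229^60=25  229^61=203  229^62=52
  229^63=111  229^64=68  229^65=10  229^66=31  229^67=71
  229^68=195  229^69=228  229^70=4
Found 4 at exponent 70.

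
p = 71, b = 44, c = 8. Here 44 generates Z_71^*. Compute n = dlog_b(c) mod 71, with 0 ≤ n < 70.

46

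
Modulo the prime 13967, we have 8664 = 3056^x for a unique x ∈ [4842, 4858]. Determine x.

Compute 3056^4842 mod 13967 = 3865, then multiply by 3056 repeatedly:
  3056^4842=3865  3056^4843=9325  3056^4844=4520  3056^4845=13724  3056^4846=11610
  3056^4847=3980  3056^4848=11590  3056^4849=12695  3056^4850=9561  3056^4851=13419
  3056^4852=1352  3056^4853=11447  3056^4854=8664
Found 8664 at exponent 4854.

4854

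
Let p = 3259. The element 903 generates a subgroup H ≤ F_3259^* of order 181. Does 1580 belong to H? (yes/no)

1580 ∈ ⟨903⟩ iff 1580^181 ≡ 1 (mod 3259), since |⟨903⟩| = 181.
1580^181 mod 3259 = 2042.
Since 2042 ≠ 1, 1580 does not lie in the subgroup.

no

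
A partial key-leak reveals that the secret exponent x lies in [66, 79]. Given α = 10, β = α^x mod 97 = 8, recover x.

66

Compute 10^66 mod 97 = 8, then multiply by 10 repeatedly:
  10^66=8
Found 8 at exponent 66.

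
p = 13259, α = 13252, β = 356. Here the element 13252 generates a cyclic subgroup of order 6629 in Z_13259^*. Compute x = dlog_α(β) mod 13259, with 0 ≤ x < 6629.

Baby-step giant-step with m = ceil(sqrt(6629)) = 82.
Baby table (13252^j mod 13259 for j=0..81):
  0:1  1:13252  2:49  3:12916  4:2401  5:9711  6:11577  7:11774
  8:10395  9:6789  10:5513  11:1186  12:4957  13:5078  14:4231  15:10160
  16:8434  17:7257  18:2237  19:10859  20:3541  21:1731  22:1142  23:5265
  24:2922  25:6064  26:10588  27:5438  28:1711  29:1282  30:4285  31:9782
  32:11080  33:1994  34:12560  35:4893  36:5526  37:1095  38:5594  39:619
  40:8926  41:3813  42:13086  43:1211  44:4782  45:6303  46:8915  47:3890
  48:12547  49:4984  50:4889  51:5554  52:899  53:6966  54:4274  55:9859
  56:10541  57:5767  58:12667  59:4144  60:10769  61:4171  62:10580  63:5494
  64:1319  65:4026  66:11595  67:11648  68:11277  69:615  70:8954  71:3617
  72:1199  73:4866  74:5715  75:13031  76:1596  77:2087  78:11909  79:9450
  80:145  81:12244
Giant step factor: 13252^(-82) ≡ 11572 (mod 13259).
Scan 356·11572^i mod 13259 for i = 0, 1, …:
  i=0: 356   i=1: 9342   i=2: 4997   i=3: 2785
  i=4: 8650   i=5: 5609   i=6: 4543   i=7: 12920
  i=8: 1756   i=9: 7644     …   i=55: 5730
  i=56: 12560
Match at i=56, j=34: x = 56·82 + 34 = 4626.

4626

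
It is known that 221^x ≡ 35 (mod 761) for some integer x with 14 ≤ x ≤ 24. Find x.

19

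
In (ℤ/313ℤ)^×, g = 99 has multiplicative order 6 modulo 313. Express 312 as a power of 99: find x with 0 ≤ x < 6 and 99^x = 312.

3

Successive powers of 99 modulo 313:
  99^0=1  99^1=99  99^2=98  99^3=312
So 99^3 ≡ 312 (mod 313), giving x = 3.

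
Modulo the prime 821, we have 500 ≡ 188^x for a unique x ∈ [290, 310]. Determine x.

296

Compute 188^290 mod 821 = 733, then multiply by 188 repeatedly:
  188^290=733  188^291=697  188^292=497  188^293=663  188^294=673
  188^295=90  188^296=500
Found 500 at exponent 296.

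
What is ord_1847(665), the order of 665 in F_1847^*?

The order of 665 must divide p − 1 = 1846 = 2 · 13 · 71.
Divisors: 1, 2, 13, 26, 71, 142, 923, 1846.
Check each in increasing order: 665^1 ≡ 665;  665^2 ≡ 792;  665^13 ≡ 1330;  665^26 ≡ 1321;  665^71 ≡ 800;  665^142 ≡ 938;  665^923 ≡ 1.
Smallest exponent giving 1 is 923.

923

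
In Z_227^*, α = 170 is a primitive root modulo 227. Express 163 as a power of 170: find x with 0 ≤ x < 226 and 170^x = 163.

223

Baby-step giant-step with m = ceil(sqrt(226)) = 16.
Baby table (170^j mod 227 for j=0..15):
  0:1  1:170  2:71  3:39  4:47  5:45  6:159  7:17
  8:166  9:72  10:209  11:118  12:84  13:206  14:62  15:98
Giant step factor: 170^(-16) ≡ 176 (mod 227).
Scan 163·176^i mod 227 for i = 0, 1, …:
  i=0: 163   i=1: 86   i=2: 154   i=3: 91
  i=4: 126   i=5: 157   i=6: 165   i=7: 211
  i=8: 135   i=9: 152   i=10: 193   i=11: 145
  i=12: 96   i=13: 98
Match at i=13, j=15: x = 13·16 + 15 = 223.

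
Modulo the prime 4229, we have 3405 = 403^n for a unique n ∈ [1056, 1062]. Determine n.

Compute 403^1056 mod 4229 = 1978, then multiply by 403 repeatedly:
  403^1056=1978  403^1057=2082  403^1058=1704  403^1059=1614  403^1060=3405
Found 3405 at exponent 1060.

1060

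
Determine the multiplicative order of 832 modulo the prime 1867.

1866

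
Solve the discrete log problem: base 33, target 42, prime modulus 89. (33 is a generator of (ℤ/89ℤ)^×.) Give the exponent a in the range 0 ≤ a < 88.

26

Baby-step giant-step with m = ceil(sqrt(88)) = 10.
Baby table (33^j mod 89 for j=0..9):
  0:1  1:33  2:21  3:70  4:85  5:46  6:5  7:76
  8:16  9:83
Giant step factor: 33^(-10) ≡ 40 (mod 89).
Scan 42·40^i mod 89 for i = 0, 1, …:
  i=0: 42   i=1: 78   i=2: 5
Match at i=2, j=6: a = 2·10 + 6 = 26.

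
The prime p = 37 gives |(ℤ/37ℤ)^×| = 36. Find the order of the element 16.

The order of 16 must divide p − 1 = 36 = 2^2 · 3^2.
Divisors: 1, 2, 3, 4, 6, 9, 12, 18, 36.
Check each in increasing order: 16^1 ≡ 16;  16^2 ≡ 34;  16^3 ≡ 26;  16^4 ≡ 9;  16^6 ≡ 10;  16^9 ≡ 1.
Smallest exponent giving 1 is 9.

9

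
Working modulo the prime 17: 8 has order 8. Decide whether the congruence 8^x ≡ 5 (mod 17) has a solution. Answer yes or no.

5 ∈ ⟨8⟩ iff 5^8 ≡ 1 (mod 17), since |⟨8⟩| = 8.
5^8 mod 17 = 16.
Since 16 ≠ 1, 5 does not lie in the subgroup.

no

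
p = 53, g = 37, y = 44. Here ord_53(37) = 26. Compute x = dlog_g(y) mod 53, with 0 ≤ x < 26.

2

Successive powers of 37 modulo 53:
  37^0=1  37^1=37  37^2=44
So 37^2 ≡ 44 (mod 53), giving x = 2.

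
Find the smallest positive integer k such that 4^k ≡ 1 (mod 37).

18

The order of 4 must divide p − 1 = 36 = 2^2 · 3^2.
Divisors: 1, 2, 3, 4, 6, 9, 12, 18, 36.
Check each in increasing order: 4^1 ≡ 4;  4^2 ≡ 16;  4^3 ≡ 27;  4^4 ≡ 34;  4^6 ≡ 26;  4^9 ≡ 36;  4^12 ≡ 10;  4^18 ≡ 1.
Smallest exponent giving 1 is 18.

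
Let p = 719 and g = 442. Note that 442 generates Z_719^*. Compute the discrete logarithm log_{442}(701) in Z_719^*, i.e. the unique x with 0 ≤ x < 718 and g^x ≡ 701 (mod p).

655

Baby-step giant-step with m = ceil(sqrt(718)) = 27.
Baby table (442^j mod 719 for j=0..26):
  0:1  1:442  2:515  3:426  4:633  5:95  6:288  7:33
  8:206  9:458  10:397  11:38  12:259  13:157  14:370  15:327
  16:15  17:159  18:535  19:638  20:148  21:706  22:6  23:495
  24:214  25:399  26:203
Giant step factor: 442^(-27) ≡ 304 (mod 719).
Scan 701·304^i mod 719 for i = 0, 1, …:
  i=0: 701   i=1: 280   i=2: 278   i=3: 389
  i=4: 340   i=5: 543   i=6: 421   i=7: 2
  i=8: 608   i=9: 49     …   i=23: 116
  i=24: 33
Match at i=24, j=7: x = 24·27 + 7 = 655.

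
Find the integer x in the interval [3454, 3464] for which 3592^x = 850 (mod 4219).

Compute 3592^3454 mod 4219 = 1034, then multiply by 3592 repeatedly:
  3592^3454=1034  3592^3455=1408  3592^3456=3174  3592^3457=1270  3592^3458=1101
  3592^3459=1589  3592^3460=3600  3592^3461=4184  3592^3462=850
Found 850 at exponent 3462.

3462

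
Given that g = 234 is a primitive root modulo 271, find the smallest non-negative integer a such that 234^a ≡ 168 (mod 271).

97

Baby-step giant-step with m = ceil(sqrt(270)) = 17.
Baby table (234^j mod 271 for j=0..16):
  0:1  1:234  2:14  3:24  4:196  5:65  6:34  7:97
  8:205  9:3  10:160  11:42  12:72  13:46  14:195  15:102
  16:20
Giant step factor: 234^(-17) ≡ 26 (mod 271).
Scan 168·26^i mod 271 for i = 0, 1, …:
  i=0: 168   i=1: 32   i=2: 19   i=3: 223
  i=4: 107   i=5: 72
Match at i=5, j=12: a = 5·17 + 12 = 97.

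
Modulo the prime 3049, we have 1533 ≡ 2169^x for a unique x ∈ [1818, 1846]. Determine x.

Compute 2169^1818 mod 3049 = 1909, then multiply by 2169 repeatedly:
  2169^1818=1909  2169^1819=79  2169^1820=607  2169^1821=2464  2169^1822=2568
  2169^1823=2518  2169^1824=783  2169^1825=34  2169^1826=570  2169^1827=1485
  2169^1828=1221  2169^1829=1817  2169^1830=1765  2169^1831=1790  2169^1832=1133
  2169^1833=3032  2169^1834=2764  2169^1835=782  2169^1836=914  2169^1837=616
  2169^1838=642  2169^1839=2154  2169^1840=958  2169^1841=1533
Found 1533 at exponent 1841.

1841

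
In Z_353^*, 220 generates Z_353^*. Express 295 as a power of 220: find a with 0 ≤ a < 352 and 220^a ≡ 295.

Baby-step giant-step with m = ceil(sqrt(352)) = 19.
Baby table (220^j mod 353 for j=0..18):
  0:1  1:220  2:39  3:108  4:109  5:329  6:15  7:123
  8:232  9:208  10:223  11:346  12:225  13:80  14:303  15:296
  16:168  17:248  18:198
Giant step factor: 220^(-19) ≡ 348 (mod 353).
Scan 295·348^i mod 353 for i = 0, 1, …:
  i=0: 295   i=1: 290   i=2: 315   i=3: 190
  i=4: 109
Match at i=4, j=4: a = 4·19 + 4 = 80.

80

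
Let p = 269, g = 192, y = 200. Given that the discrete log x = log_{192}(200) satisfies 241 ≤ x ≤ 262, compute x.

253

Compute 192^241 mod 269 = 12, then multiply by 192 repeatedly:
  192^241=12  192^242=152  192^243=132  192^244=58  192^245=107
  192^246=100  192^247=101  192^248=24  192^249=35  192^250=264
  192^251=116  192^252=214  192^253=200
Found 200 at exponent 253.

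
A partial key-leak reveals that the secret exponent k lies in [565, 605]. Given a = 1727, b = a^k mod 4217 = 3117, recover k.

580

Compute 1727^565 mod 4217 = 486, then multiply by 1727 repeatedly:
  1727^565=486  1727^566=139  1727^567=3901  1727^568=2478  1727^569=3468
  1727^570=1096  1727^571=3576  1727^572=2064  1727^573=1163  1727^574=1209
  1727^575=528  1727^576=984  1727^577=4134  1727^578=37  1727^579=644
  1727^580=3117
Found 3117 at exponent 580.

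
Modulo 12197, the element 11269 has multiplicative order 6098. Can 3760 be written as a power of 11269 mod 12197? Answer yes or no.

3760 ∈ ⟨11269⟩ iff 3760^6098 ≡ 1 (mod 12197), since |⟨11269⟩| = 6098.
3760^6098 mod 12197 = 12196.
Since 12196 ≠ 1, 3760 does not lie in the subgroup.

no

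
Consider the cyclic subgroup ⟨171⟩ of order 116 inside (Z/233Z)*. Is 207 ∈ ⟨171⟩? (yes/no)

yes

207 ∈ ⟨171⟩ iff 207^116 ≡ 1 (mod 233), since |⟨171⟩| = 116.
207^116 mod 233 = 1.
Since 1 = 1, 207 lies in the subgroup.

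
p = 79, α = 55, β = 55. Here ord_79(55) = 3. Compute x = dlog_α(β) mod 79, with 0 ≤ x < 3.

1

Successive powers of 55 modulo 79:
  55^0=1  55^1=55
So 55^1 ≡ 55 (mod 79), giving x = 1.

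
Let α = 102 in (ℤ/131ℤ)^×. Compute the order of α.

65

The order of 102 must divide p − 1 = 130 = 2 · 5 · 13.
Divisors: 1, 2, 5, 10, 13, 26, 65, 130.
Check each in increasing order: 102^1 ≡ 102;  102^2 ≡ 55;  102^5 ≡ 45;  102^10 ≡ 60;  102^13 ≡ 61;  102^26 ≡ 53;  102^65 ≡ 1.
Smallest exponent giving 1 is 65.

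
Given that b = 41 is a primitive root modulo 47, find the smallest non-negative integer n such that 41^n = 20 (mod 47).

27

Baby-step giant-step with m = ceil(sqrt(46)) = 7.
Baby table (41^j mod 47 for j=0..6):
  0:1  1:41  2:36  3:19  4:27  5:26  6:32
Giant step factor: 41^(-7) ≡ 35 (mod 47).
Scan 20·35^i mod 47 for i = 0, 1, …:
  i=0: 20   i=1: 42   i=2: 13   i=3: 32
Match at i=3, j=6: n = 3·7 + 6 = 27.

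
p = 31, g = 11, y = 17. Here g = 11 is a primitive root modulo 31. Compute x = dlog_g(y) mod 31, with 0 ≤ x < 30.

29

Successive powers of 11 modulo 31:
  11^0=1  11^1=11  11^2=28  11^3=29  11^4=9  11^5=6
  11^6=4  11^7=13  11^8=19  11^9=23  11^10=5  11^11=24
  11^12=16  11^13=21  11^14=14  11^15=30  11^16=20  11^17=3
  11^18=2  11^19=22  11^20=25  11^21=27  11^22=18  11^23=12
  11^24=8  11^25=26  11^26=7  11^27=15  11^28=10  11^29=17
So 11^29 ≡ 17 (mod 31), giving x = 29.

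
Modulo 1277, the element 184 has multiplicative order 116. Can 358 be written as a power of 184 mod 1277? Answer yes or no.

358 ∈ ⟨184⟩ iff 358^116 ≡ 1 (mod 1277), since |⟨184⟩| = 116.
358^116 mod 1277 = 1.
Since 1 = 1, 358 lies in the subgroup.

yes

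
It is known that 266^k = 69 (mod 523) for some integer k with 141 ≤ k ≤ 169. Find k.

157

Compute 266^141 mod 523 = 344, then multiply by 266 repeatedly:
  266^141=344  266^142=502  266^143=167  266^144=490  266^145=113
  266^146=247  266^147=327  266^148=164  266^149=215  266^150=183
  266^151=39  266^152=437  266^153=136  266^154=89  266^155=139
  266^156=364  266^157=69
Found 69 at exponent 157.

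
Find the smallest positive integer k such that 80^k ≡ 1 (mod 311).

155

The order of 80 must divide p − 1 = 310 = 2 · 5 · 31.
Divisors: 1, 2, 5, 10, 31, 62, 155, 310.
Check each in increasing order: 80^1 ≡ 80;  80^2 ≡ 180;  80^5 ≡ 126;  80^10 ≡ 15;  80^31 ≡ 52;  80^62 ≡ 216;  80^155 ≡ 1.
Smallest exponent giving 1 is 155.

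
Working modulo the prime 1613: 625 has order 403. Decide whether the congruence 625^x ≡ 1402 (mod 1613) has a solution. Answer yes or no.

no

1402 ∈ ⟨625⟩ iff 1402^403 ≡ 1 (mod 1613), since |⟨625⟩| = 403.
1402^403 mod 1613 = 1612.
Since 1612 ≠ 1, 1402 does not lie in the subgroup.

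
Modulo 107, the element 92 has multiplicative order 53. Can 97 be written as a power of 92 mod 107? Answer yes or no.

no

97 ∈ ⟨92⟩ iff 97^53 ≡ 1 (mod 107), since |⟨92⟩| = 53.
97^53 mod 107 = 106.
Since 106 ≠ 1, 97 does not lie in the subgroup.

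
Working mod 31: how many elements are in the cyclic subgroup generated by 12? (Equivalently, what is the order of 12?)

30

The order of 12 must divide p − 1 = 30 = 2 · 3 · 5.
Divisors: 1, 2, 3, 5, 6, 10, 15, 30.
Check each in increasing order: 12^1 ≡ 12;  12^2 ≡ 20;  12^3 ≡ 23;  12^5 ≡ 26;  12^6 ≡ 2;  12^10 ≡ 25;  12^15 ≡ 30;  12^30 ≡ 1.
Smallest exponent giving 1 is 30.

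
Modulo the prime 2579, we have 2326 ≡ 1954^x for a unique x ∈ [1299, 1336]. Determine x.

Compute 1954^1299 mod 2579 = 1292, then multiply by 1954 repeatedly:
  1954^1299=1292  1954^1300=2306  1954^1301=411  1954^1302=1025  1954^1303=1546
  1954^1304=875  1954^1305=2452  1954^1306=2005  1954^1307=269  1954^1308=2089
  1954^1309=1928  1954^1310=1972  1954^1311=262  1954^1312=1306  1954^1313=1293
  1954^1314=1681  1954^1315=1607  1954^1316=1435  1954^1317=617  1954^1318=1225
  1954^1319=338  1954^1320=228  1954^1321=1924  1954^1322=1893  1954^1323=636
  1954^1324=2245  1954^1325=2430  1954^1326=281  1954^1327=2326
Found 2326 at exponent 1327.

1327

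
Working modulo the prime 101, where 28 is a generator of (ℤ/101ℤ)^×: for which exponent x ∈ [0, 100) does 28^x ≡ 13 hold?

6

Successive powers of 28 modulo 101:
  28^0=1  28^1=28  28^2=77  28^3=35  28^4=71  28^5=69
  28^6=13
So 28^6 ≡ 13 (mod 101), giving x = 6.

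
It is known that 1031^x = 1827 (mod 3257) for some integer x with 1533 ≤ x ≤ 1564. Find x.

1552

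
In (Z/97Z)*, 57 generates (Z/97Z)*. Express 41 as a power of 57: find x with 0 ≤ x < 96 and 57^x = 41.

Baby-step giant-step with m = ceil(sqrt(96)) = 10.
Baby table (57^j mod 97 for j=0..9):
  0:1  1:57  2:48  3:20  4:73  5:87  6:12  7:5
  8:91  9:46
Giant step factor: 57^(-10) ≡ 65 (mod 97).
Scan 41·65^i mod 97 for i = 0, 1, …:
  i=0: 41   i=1: 46
Match at i=1, j=9: x = 1·10 + 9 = 19.

19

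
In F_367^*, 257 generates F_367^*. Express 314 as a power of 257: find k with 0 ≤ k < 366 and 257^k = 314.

Baby-step giant-step with m = ceil(sqrt(366)) = 20.
Baby table (257^j mod 367 for j=0..19):
  0:1  1:257  2:356  3:109  4:121  5:269  6:137  7:344
  8:328  9:253  10:62  11:153  12:52  13:152  14:162  15:163
  16:53  17:42  18:151  19:272
Giant step factor: 257^(-20) ≡ 251 (mod 367).
Scan 314·251^i mod 367 for i = 0, 1, …:
  i=0: 314   i=1: 276   i=2: 280   i=3: 183
  i=4: 58   i=5: 245   i=6: 206   i=7: 326
  i=8: 352   i=9: 272
Match at i=9, j=19: k = 9·20 + 19 = 199.

199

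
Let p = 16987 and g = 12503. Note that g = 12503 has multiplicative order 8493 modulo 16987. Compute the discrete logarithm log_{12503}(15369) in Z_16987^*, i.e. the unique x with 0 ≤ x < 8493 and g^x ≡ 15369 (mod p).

6888

Baby-step giant-step with m = ceil(sqrt(8493)) = 93.
Baby table (12503^j mod 16987 for j=0..92):
  0:1  1:12503  2:10635  3:12156  4:3779  5:7990  6:15410  7:4676
  8:11761  9:8311  10:2954  11:4124  12:6827  13:15293  14:2707  15:7517
  16:12967  17:2473  18:3579  19:4479  20:11785  21:2617  22:3389  23:7089
  24:12588  25:3209  26:15820  27:832  28:6452  29:15080  30:6527  31:1533
  32:5763  33:12922  34:409  35:640  36:1043  37:11600  38:16781  39:6406
  40:513  41:9940  42:2928  43:1799  44:2109  45:5003  46:6375  47:3621
  48:3008  49:16793  50:3559  51:9224  52:2929  53:14302  54:12744  55:172
  56:10154  57:11611  58:1431  59:4482  60:15320  61:548  62:5883  63:1439
  64:2584  65:15465  66:12861  67:2141  68:14398  69:6955  70:1912  71:5027
  72:681  73:4056  74:5973  75:5567  76:8462  77:5350  78:13231  79:7787
  80:8364  81:3120  82:7208  83:5589  84:11736  85:1502  86:8871  87:5990
  88:14274  89:2400  90:8158  91:9526  92:7721
Giant step factor: 12503^(-93) ≡ 1969 (mod 16987).
Scan 15369·1969^i mod 16987 for i = 0, 1, …:
  i=0: 15369   i=1: 7714   i=2: 2488   i=3: 6616
  i=4: 14862   i=5: 11664   i=6: 16979   i=7: 1235
  i=8: 2574   i=9: 6080     …   i=73: 6021
  i=74: 15410
Match at i=74, j=6: x = 74·93 + 6 = 6888.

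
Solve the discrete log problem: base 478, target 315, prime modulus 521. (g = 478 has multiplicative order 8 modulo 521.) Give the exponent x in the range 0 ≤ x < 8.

7

Successive powers of 478 modulo 521:
  478^0=1  478^1=478  478^2=286  478^3=206  478^4=520  478^5=43
  478^6=235  478^7=315
So 478^7 ≡ 315 (mod 521), giving x = 7.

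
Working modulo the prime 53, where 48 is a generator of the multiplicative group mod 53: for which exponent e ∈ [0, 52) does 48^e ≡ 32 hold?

25

Baby-step giant-step with m = ceil(sqrt(52)) = 8.
Baby table (48^j mod 53 for j=0..7):
  0:1  1:48  2:25  3:34  4:42  5:2  6:43  7:50
Giant step factor: 48^(-8) ≡ 46 (mod 53).
Scan 32·46^i mod 53 for i = 0, 1, …:
  i=0: 32   i=1: 41   i=2: 31   i=3: 48
Match at i=3, j=1: e = 3·8 + 1 = 25.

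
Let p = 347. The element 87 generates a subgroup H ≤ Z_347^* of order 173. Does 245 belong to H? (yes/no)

245 ∈ ⟨87⟩ iff 245^173 ≡ 1 (mod 347), since |⟨87⟩| = 173.
245^173 mod 347 = 346.
Since 346 ≠ 1, 245 does not lie in the subgroup.

no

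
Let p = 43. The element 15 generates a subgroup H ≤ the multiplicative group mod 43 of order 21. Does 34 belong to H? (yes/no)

34 ∈ ⟨15⟩ iff 34^21 ≡ 1 (mod 43), since |⟨15⟩| = 21.
34^21 mod 43 = 42.
Since 42 ≠ 1, 34 does not lie in the subgroup.

no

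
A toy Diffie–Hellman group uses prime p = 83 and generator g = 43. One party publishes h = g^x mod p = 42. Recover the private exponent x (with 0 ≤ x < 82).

Baby-step giant-step with m = ceil(sqrt(82)) = 10.
Baby table (43^j mod 83 for j=0..9):
  0:1  1:43  2:23  3:76  4:31  5:5  6:49  7:32
  8:48  9:72
Giant step factor: 43^(-10) ≡ 10 (mod 83).
Scan 42·10^i mod 83 for i = 0, 1, …:
  i=0: 42   i=1: 5
Match at i=1, j=5: x = 1·10 + 5 = 15.

15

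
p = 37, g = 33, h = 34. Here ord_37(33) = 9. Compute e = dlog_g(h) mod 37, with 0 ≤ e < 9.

Successive powers of 33 modulo 37:
  33^0=1  33^1=33  33^2=16  33^3=10  33^4=34
So 33^4 ≡ 34 (mod 37), giving e = 4.

4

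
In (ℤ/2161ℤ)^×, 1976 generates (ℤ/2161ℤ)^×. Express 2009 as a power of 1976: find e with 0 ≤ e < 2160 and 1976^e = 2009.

1289

Baby-step giant-step with m = ceil(sqrt(2160)) = 47.
Baby table (1976^j mod 2161 for j=0..46):
  0:1  1:1976  2:1810  3:105  4:24  5:2043  6:220  7:359
  8:576  9:1490  10:958  11:2133  12:858  13:1184  14:1382  15:1489
  16:1143  17:323  18:753  19:1160  20:1500  21:1269  22:784  23:1908
  24:1424  25:202  26:1528  27:411  28:1761  29:526  30:2096  31:1220
  32:1205  33:1819  34:601  35:1187  36:827  37:436  38:1458  39:395
  40:399  41:1820  42:416  43:836  44:932  45:460  46:1340
Giant step factor: 1976^(-47) ≡ 1525 (mod 2161).
Scan 2009·1525^i mod 2161 for i = 0, 1, …:
  i=0: 2009   i=1: 1588   i=2: 1380   i=3: 1847
  i=4: 892   i=5: 1031   i=6: 1228   i=7: 1274
  i=8: 111   i=9: 717     …   i=26: 1914
  i=27: 1500
Match at i=27, j=20: e = 27·47 + 20 = 1289.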